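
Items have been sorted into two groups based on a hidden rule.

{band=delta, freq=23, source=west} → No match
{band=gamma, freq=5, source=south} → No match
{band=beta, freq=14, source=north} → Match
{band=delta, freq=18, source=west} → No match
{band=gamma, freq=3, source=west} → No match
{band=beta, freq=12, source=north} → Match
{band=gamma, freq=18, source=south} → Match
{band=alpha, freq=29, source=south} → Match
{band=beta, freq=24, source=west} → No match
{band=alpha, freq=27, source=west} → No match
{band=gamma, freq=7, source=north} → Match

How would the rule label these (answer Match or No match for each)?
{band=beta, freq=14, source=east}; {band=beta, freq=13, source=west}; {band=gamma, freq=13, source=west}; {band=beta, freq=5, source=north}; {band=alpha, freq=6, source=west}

The pattern is that an item is 'Match' exactly when: source is not west AND freq ≥ 7.
{band=beta, freq=14, source=east}: source is east, freq = 14 — fits, so Match. {band=beta, freq=13, source=west}: source is west, freq = 13 — does not pass, so No match. {band=gamma, freq=13, source=west}: source is west, freq = 13 — does not pass, so No match. {band=beta, freq=5, source=north}: source is north, freq = 5 — does not pass, so No match. {band=alpha, freq=6, source=west}: source is west, freq = 6 — does not pass, so No match.

Match, No match, No match, No match, No match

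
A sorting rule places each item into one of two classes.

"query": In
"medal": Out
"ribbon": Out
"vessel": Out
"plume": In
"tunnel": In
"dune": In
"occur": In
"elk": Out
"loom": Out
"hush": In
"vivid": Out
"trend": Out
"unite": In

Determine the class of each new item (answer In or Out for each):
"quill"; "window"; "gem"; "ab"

In, Out, Out, Out

The rule appears to be: contains 'u'.
"quill": has 'u', meets the rule → In. "window": no 'u', doesn't match → Out. "gem": no 'u', doesn't match → Out. "ab": no 'u', doesn't match → Out.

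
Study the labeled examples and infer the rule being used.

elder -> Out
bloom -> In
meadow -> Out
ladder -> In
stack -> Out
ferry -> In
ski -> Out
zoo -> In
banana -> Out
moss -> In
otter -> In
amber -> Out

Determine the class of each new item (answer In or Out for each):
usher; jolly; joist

The simplest hypothesis consistent with all the labels is: has a double letter.

Out, In, Out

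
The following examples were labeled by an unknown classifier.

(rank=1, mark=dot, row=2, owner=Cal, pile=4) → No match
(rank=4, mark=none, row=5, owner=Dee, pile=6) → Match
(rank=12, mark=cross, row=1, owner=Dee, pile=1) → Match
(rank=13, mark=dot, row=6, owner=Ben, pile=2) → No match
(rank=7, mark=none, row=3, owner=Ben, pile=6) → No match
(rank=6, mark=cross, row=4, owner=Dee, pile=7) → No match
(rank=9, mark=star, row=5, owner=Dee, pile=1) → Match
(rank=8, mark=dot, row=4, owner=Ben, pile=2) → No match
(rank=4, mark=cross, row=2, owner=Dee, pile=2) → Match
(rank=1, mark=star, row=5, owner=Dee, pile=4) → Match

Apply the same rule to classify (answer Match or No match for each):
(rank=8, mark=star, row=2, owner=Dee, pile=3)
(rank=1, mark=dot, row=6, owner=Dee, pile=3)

Match, Match

All 'Match' examples share one property — owner is Dee AND pile ≤ 6 — and every 'No match' example lacks it.
(rank=8, mark=star, row=2, owner=Dee, pile=3) → owner is Dee, pile = 3 → Match. (rank=1, mark=dot, row=6, owner=Dee, pile=3) → owner is Dee, pile = 3 → Match.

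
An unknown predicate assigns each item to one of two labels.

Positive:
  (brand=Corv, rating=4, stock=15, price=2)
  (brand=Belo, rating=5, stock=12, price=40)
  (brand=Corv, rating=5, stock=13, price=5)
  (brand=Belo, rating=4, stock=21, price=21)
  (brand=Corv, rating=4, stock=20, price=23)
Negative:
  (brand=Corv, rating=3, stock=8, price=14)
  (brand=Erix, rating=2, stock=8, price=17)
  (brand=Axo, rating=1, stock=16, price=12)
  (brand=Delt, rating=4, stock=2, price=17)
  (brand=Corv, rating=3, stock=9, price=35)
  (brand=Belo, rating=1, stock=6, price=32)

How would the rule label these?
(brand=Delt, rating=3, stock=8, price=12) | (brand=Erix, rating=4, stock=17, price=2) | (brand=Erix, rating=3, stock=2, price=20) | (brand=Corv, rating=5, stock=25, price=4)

The simplest hypothesis consistent with all the labels is: stock ≥ 6 AND rating ≥ 4.

Negative, Positive, Negative, Positive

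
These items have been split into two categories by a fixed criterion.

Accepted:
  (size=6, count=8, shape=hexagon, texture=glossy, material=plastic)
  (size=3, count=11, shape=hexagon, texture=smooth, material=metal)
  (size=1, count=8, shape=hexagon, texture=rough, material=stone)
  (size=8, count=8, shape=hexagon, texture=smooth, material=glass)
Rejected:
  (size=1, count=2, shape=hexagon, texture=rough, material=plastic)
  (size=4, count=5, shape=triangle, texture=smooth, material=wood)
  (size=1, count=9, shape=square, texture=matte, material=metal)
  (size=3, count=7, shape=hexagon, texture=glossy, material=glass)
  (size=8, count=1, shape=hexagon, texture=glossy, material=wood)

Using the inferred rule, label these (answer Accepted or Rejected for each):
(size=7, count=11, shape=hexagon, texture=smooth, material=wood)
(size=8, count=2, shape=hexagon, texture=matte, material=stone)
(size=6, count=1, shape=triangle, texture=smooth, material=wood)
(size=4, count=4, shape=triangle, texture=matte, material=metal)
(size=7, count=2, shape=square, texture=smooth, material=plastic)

Accepted, Rejected, Rejected, Rejected, Rejected

The pattern is that an item is 'Accepted' exactly when: shape is hexagon AND count ≥ 8.
(size=7, count=11, shape=hexagon, texture=smooth, material=wood) → shape is hexagon, count = 11 → Accepted.
(size=8, count=2, shape=hexagon, texture=matte, material=stone) → shape is hexagon, count = 2 → Rejected.
(size=6, count=1, shape=triangle, texture=smooth, material=wood) → shape is triangle, count = 1 → Rejected.
(size=4, count=4, shape=triangle, texture=matte, material=metal) → shape is triangle, count = 4 → Rejected.
(size=7, count=2, shape=square, texture=smooth, material=plastic) → shape is square, count = 2 → Rejected.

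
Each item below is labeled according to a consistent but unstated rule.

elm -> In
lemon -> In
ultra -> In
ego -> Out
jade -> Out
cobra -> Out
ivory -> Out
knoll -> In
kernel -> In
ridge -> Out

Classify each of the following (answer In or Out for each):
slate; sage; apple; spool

In, Out, In, In

The pattern is that an item is 'In' exactly when: contains 'l'.
slate: has 'l', has this property → In. sage: no 'l', does not pass → Out. apple: has 'l', has this property → In. spool: has 'l', has this property → In.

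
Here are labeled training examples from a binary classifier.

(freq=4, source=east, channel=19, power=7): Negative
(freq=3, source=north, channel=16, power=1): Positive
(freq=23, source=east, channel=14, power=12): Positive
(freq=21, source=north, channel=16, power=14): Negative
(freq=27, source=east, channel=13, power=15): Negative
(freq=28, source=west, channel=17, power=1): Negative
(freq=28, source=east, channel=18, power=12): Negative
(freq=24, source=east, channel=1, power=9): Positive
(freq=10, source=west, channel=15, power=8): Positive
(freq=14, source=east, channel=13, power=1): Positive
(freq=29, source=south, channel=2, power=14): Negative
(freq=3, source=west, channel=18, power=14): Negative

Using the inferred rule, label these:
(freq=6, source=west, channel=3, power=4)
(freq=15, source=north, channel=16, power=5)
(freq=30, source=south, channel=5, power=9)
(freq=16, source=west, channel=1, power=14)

Positive, Positive, Positive, Negative

The common property of the 'Positive' items is: channel ≤ 16 AND power ≤ 12. No 'Negative' item has it.
(freq=6, source=west, channel=3, power=4): channel = 3, power = 4 — checks out, so Positive. (freq=15, source=north, channel=16, power=5): channel = 16, power = 5 — checks out, so Positive. (freq=30, source=south, channel=5, power=9): channel = 5, power = 9 — checks out, so Positive. (freq=16, source=west, channel=1, power=14): channel = 1, power = 14 — fails the rule, so Negative.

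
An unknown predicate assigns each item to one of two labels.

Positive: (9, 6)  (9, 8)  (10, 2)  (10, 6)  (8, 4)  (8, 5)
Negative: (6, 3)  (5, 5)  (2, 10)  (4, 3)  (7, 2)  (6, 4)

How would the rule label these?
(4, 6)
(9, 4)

The rule appears to be: first ≥ 8.
(4, 6): first 4, does not satisfy this → Negative. (9, 4): first 9, meets the rule → Positive.

Negative, Positive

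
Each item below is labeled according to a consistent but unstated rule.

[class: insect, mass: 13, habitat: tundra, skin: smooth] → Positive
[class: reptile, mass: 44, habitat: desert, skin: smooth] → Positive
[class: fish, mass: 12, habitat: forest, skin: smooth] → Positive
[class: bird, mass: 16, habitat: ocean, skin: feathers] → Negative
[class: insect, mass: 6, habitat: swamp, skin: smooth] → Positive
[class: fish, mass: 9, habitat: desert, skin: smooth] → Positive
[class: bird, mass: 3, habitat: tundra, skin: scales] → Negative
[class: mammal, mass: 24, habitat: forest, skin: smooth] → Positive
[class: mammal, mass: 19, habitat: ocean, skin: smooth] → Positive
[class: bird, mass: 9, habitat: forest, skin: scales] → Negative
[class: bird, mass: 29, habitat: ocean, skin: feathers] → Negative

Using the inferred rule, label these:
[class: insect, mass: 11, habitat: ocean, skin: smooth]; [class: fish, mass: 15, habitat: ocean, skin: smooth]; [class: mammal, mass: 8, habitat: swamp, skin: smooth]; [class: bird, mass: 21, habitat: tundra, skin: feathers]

The rule appears to be: skin is smooth.
[class: insect, mass: 11, habitat: ocean, skin: smooth]: Positive (skin is smooth).
[class: fish, mass: 15, habitat: ocean, skin: smooth]: Positive (skin is smooth).
[class: mammal, mass: 8, habitat: swamp, skin: smooth]: Positive (skin is smooth).
[class: bird, mass: 21, habitat: tundra, skin: feathers]: Negative (skin is feathers).

Positive, Positive, Positive, Negative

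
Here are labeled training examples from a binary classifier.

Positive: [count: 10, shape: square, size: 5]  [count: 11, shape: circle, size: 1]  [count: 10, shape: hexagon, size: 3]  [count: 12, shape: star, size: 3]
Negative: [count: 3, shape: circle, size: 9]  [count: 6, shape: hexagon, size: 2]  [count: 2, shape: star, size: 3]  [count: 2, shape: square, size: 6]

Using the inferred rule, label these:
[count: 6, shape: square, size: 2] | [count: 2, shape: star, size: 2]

Negative, Negative

Rule: count ≥ 10. This holds for each 'Positive' example and fails for each 'Negative' one.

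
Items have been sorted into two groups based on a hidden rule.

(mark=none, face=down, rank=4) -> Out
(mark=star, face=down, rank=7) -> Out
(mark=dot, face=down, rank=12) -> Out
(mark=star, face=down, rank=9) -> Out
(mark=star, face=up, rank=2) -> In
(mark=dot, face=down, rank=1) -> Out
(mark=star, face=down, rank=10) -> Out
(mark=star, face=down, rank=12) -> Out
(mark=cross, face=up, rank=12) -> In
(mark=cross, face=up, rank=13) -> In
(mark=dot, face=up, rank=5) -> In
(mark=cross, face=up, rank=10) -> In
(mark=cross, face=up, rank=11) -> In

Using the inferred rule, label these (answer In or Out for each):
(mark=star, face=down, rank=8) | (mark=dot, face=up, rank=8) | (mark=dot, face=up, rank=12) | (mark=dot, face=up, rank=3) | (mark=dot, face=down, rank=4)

Out, In, In, In, Out

The distinguishing property — face is up — holds for all the 'In' cases and none of the 'Out' cases.
(mark=star, face=down, rank=8): face is down, does not pass → Out. (mark=dot, face=up, rank=8): face is up, meets the rule → In. (mark=dot, face=up, rank=12): face is up, meets the rule → In. (mark=dot, face=up, rank=3): face is up, meets the rule → In. (mark=dot, face=down, rank=4): face is down, does not pass → Out.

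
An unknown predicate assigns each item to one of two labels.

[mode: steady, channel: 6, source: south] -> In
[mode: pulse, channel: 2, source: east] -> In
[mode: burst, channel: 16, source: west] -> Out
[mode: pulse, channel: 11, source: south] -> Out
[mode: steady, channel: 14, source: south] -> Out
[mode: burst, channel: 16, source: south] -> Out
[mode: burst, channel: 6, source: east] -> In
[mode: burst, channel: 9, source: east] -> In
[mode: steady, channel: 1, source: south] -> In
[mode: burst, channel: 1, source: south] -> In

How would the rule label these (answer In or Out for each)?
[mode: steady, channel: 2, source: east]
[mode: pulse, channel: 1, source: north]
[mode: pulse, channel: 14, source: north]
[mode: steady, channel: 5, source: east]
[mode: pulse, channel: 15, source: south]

In, In, Out, In, Out

The common property of the 'In' items is: channel ≤ 9. No 'Out' item has it.
[mode: steady, channel: 2, source: east]: In (channel = 2).
[mode: pulse, channel: 1, source: north]: In (channel = 1).
[mode: pulse, channel: 14, source: north]: Out (channel = 14).
[mode: steady, channel: 5, source: east]: In (channel = 5).
[mode: pulse, channel: 15, source: south]: Out (channel = 15).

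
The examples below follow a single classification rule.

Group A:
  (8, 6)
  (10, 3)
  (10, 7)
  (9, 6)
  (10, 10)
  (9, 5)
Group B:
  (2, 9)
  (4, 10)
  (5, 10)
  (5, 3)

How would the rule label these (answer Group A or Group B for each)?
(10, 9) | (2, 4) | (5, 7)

The common property of the 'Group A' items is: first ≥ 6. No 'Group B' item has it.
Group A: (10, 9), since first 10.
Group B: (2, 4), since first 2.
Group B: (5, 7), since first 5.

Group A, Group B, Group B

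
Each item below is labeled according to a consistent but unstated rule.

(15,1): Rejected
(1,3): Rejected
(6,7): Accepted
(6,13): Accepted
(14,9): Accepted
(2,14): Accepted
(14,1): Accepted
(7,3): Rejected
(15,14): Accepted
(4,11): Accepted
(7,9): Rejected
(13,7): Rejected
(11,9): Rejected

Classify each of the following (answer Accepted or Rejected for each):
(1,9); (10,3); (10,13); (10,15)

Looking at the examples, the only property every 'Accepted' case has and every 'Rejected' case lacks is: product is even.
(1,9) — 1·9 = 9, hence Rejected. (10,3) — 10·3 = 30, hence Accepted. (10,13) — 10·13 = 130, hence Accepted. (10,15) — 10·15 = 150, hence Accepted.

Rejected, Accepted, Accepted, Accepted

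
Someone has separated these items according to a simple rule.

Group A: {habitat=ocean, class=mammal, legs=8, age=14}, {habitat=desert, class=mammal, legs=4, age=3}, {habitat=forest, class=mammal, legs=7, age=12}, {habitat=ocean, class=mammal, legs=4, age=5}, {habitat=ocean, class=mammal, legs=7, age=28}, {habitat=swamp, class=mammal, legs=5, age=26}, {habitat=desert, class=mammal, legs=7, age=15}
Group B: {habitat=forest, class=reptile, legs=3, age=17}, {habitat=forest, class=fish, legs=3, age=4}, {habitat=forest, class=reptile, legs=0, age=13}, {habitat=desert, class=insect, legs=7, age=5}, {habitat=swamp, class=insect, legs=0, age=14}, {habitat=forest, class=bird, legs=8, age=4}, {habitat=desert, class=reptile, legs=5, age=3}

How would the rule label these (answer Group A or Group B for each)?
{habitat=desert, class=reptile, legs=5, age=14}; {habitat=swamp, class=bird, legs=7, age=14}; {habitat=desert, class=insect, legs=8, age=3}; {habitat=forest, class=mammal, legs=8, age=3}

Group B, Group B, Group B, Group A

One predicate separates the groups cleanly: class is mammal.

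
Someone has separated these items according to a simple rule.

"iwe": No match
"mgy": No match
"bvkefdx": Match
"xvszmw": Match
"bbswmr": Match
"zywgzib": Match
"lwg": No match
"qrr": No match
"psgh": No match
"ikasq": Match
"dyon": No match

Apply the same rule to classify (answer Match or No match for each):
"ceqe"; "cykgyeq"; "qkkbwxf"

No match, Match, Match

The simplest hypothesis consistent with all the labels is: length ≥ 5.
"ceqe" → length 4 → No match.
"cykgyeq" → length 7 → Match.
"qkkbwxf" → length 7 → Match.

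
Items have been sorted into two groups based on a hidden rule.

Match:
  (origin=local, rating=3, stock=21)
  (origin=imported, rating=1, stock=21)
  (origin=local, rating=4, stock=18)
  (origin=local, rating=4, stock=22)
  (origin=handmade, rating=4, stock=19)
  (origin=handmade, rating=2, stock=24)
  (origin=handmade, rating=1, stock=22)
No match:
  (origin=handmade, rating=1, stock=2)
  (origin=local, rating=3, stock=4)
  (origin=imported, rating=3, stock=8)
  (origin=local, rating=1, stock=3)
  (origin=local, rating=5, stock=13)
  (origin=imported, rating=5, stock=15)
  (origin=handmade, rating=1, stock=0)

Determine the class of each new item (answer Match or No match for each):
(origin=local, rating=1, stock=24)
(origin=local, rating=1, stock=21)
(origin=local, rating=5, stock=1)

The pattern is that an item is 'Match' exactly when: stock ≥ 18.
Match: (origin=local, rating=1, stock=24), since stock = 24. Match: (origin=local, rating=1, stock=21), since stock = 21. No match: (origin=local, rating=5, stock=1), since stock = 1.

Match, Match, No match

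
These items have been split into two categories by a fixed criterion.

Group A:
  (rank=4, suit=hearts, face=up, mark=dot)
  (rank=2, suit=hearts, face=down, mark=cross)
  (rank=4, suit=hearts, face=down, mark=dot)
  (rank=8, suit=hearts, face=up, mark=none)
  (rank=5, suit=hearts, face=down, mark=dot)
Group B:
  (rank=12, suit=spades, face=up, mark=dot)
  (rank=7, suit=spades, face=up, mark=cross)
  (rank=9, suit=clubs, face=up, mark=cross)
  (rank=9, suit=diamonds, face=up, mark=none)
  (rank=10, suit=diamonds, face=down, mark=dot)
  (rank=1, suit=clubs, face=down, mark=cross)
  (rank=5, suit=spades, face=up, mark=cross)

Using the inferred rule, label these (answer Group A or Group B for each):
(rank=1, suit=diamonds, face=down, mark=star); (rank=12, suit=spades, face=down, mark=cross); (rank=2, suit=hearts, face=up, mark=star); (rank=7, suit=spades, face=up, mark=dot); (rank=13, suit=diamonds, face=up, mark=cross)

The common property of the 'Group A' items is: suit is hearts. No 'Group B' item has it.
(rank=1, suit=diamonds, face=down, mark=star): suit is diamonds, does not fit → Group B.
(rank=12, suit=spades, face=down, mark=cross): suit is spades, does not fit → Group B.
(rank=2, suit=hearts, face=up, mark=star): suit is hearts, satisfies this → Group A.
(rank=7, suit=spades, face=up, mark=dot): suit is spades, does not fit → Group B.
(rank=13, suit=diamonds, face=up, mark=cross): suit is diamonds, does not fit → Group B.

Group B, Group B, Group A, Group B, Group B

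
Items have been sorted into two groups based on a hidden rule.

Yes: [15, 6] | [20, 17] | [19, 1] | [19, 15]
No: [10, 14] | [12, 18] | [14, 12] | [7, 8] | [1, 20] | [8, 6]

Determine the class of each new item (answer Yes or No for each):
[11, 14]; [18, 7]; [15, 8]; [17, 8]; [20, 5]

No, Yes, Yes, Yes, Yes

One predicate separates the groups cleanly: first ≥ 15.
[11, 14]: No (first 11). [18, 7]: Yes (first 18). [15, 8]: Yes (first 15). [17, 8]: Yes (first 17). [20, 5]: Yes (first 20).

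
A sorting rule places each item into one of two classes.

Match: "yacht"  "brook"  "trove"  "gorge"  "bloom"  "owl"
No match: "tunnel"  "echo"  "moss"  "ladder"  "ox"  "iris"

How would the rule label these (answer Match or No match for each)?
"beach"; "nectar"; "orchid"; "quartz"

Match, No match, No match, No match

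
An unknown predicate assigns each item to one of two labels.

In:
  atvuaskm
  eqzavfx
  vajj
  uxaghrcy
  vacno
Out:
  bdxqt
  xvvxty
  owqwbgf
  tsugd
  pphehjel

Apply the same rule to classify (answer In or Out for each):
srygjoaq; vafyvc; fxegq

In, In, Out

Checking candidate rules against both groups, what survives is: contains 'a'.
In: srygjoaq, since has 'a'. In: vafyvc, since has 'a'. Out: fxegq, since no 'a'.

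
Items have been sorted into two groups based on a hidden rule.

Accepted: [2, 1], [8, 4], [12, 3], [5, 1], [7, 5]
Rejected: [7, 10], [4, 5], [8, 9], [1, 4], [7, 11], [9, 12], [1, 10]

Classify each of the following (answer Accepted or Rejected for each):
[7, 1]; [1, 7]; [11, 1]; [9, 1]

Rule: first > second. This holds for each 'Accepted' example and fails for each 'Rejected' one.
[7, 1] — 7 > 1, hence Accepted.
[1, 7] — 1 < 7, hence Rejected.
[11, 1] — 11 > 1, hence Accepted.
[9, 1] — 9 > 1, hence Accepted.

Accepted, Rejected, Accepted, Accepted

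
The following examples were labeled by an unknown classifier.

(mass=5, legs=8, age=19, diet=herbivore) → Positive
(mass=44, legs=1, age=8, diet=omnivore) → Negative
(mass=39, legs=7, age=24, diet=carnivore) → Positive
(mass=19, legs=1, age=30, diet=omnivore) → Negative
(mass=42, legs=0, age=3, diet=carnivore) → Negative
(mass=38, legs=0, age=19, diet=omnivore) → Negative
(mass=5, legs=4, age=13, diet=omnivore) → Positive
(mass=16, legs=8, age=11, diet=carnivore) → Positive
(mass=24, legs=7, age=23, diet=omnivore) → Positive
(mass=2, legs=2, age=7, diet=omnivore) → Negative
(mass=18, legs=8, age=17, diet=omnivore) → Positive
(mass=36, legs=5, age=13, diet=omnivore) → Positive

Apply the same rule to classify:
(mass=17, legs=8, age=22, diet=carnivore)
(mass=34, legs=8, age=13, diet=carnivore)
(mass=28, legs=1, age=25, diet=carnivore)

The distinguishing property — legs ≥ 4 — holds for all the 'Positive' cases and none of the 'Negative' cases.
(mass=17, legs=8, age=22, diet=carnivore) → legs = 8 → Positive. (mass=34, legs=8, age=13, diet=carnivore) → legs = 8 → Positive. (mass=28, legs=1, age=25, diet=carnivore) → legs = 1 → Negative.

Positive, Positive, Negative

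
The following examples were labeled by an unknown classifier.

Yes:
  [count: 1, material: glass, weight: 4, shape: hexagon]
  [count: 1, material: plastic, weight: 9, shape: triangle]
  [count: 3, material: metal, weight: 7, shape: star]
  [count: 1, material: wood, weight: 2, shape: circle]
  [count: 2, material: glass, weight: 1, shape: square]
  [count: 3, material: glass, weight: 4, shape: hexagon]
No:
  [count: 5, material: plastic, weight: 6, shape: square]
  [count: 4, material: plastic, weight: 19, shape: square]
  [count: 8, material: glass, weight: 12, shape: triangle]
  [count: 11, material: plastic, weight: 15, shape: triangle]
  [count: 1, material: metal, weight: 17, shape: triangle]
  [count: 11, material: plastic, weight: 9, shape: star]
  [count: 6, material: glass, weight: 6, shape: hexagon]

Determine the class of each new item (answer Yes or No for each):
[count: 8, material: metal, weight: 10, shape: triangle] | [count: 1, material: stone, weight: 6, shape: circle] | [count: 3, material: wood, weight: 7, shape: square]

No, Yes, Yes

Rule: weight ≤ 9 AND count ≤ 3. This holds for each 'Yes' example and fails for each 'No' one.
[count: 8, material: metal, weight: 10, shape: triangle]: No (weight = 10, count = 8). [count: 1, material: stone, weight: 6, shape: circle]: Yes (weight = 6, count = 1). [count: 3, material: wood, weight: 7, shape: square]: Yes (weight = 7, count = 3).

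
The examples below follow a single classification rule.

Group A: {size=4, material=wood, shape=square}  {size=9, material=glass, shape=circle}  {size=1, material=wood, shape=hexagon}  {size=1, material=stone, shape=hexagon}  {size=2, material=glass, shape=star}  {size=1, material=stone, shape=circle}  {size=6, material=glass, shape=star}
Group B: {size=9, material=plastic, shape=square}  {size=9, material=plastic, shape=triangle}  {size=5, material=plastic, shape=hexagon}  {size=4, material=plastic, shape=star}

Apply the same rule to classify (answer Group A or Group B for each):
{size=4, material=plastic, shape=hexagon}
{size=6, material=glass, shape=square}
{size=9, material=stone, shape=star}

'Group A' ⟺ material is not plastic.
{size=4, material=plastic, shape=hexagon} → material is plastic → Group B. {size=6, material=glass, shape=square} → material is glass → Group A. {size=9, material=stone, shape=star} → material is stone → Group A.

Group B, Group A, Group A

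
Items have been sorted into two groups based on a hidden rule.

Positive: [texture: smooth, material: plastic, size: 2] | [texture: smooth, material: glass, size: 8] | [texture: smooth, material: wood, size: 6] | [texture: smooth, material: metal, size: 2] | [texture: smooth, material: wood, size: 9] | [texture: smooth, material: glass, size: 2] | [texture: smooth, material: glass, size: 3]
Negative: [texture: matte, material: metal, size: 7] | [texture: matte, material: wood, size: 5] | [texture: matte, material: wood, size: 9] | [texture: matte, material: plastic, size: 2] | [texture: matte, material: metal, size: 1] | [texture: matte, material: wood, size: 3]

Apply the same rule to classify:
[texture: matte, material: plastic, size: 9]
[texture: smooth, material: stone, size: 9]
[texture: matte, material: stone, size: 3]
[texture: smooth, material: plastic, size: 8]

Every 'Positive' example satisfies: texture is smooth. None of the 'Negative' examples do.

Negative, Positive, Negative, Positive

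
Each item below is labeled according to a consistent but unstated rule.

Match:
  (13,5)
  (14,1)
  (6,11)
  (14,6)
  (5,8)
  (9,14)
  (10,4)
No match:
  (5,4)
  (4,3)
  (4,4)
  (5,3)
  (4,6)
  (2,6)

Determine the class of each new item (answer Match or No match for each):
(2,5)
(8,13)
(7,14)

No match, Match, Match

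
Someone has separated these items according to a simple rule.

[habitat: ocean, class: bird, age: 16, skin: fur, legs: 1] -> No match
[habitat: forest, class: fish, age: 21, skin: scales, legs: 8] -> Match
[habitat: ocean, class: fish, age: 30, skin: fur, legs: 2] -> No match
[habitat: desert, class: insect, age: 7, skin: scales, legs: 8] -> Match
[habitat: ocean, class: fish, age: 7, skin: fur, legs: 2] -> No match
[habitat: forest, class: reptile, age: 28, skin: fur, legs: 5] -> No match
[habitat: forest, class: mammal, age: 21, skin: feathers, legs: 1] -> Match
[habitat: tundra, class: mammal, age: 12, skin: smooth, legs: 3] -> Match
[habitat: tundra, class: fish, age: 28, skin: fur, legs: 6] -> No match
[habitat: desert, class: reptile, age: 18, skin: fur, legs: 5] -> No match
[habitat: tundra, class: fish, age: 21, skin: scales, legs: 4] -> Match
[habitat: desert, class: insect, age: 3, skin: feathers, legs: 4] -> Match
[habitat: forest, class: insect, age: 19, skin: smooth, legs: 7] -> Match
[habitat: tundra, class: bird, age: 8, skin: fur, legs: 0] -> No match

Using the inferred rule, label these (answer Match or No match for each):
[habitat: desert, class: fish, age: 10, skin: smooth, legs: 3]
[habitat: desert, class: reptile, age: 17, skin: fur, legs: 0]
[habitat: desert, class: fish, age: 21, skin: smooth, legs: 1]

Match, No match, Match

Checking candidate rules against both groups, what survives is: skin is not fur.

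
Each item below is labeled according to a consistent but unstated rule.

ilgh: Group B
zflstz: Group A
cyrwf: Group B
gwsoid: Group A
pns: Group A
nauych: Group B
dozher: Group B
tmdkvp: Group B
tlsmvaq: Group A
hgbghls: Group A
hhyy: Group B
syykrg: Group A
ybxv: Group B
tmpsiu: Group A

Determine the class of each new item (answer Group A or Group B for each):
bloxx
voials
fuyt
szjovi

One predicate separates the groups cleanly: contains 's'.
Group B: bloxx, since no 's'.
Group A: voials, since has 's'.
Group B: fuyt, since no 's'.
Group A: szjovi, since has 's'.

Group B, Group A, Group B, Group A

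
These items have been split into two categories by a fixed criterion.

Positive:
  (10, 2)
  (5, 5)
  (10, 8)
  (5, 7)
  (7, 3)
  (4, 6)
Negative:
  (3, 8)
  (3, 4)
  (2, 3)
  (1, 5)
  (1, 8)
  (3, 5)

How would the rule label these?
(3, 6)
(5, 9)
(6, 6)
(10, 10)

Negative, Positive, Positive, Positive

The rule appears to be: first ≥ 4.
Negative: (3, 6), since first 3. Positive: (5, 9), since first 5. Positive: (6, 6), since first 6. Positive: (10, 10), since first 10.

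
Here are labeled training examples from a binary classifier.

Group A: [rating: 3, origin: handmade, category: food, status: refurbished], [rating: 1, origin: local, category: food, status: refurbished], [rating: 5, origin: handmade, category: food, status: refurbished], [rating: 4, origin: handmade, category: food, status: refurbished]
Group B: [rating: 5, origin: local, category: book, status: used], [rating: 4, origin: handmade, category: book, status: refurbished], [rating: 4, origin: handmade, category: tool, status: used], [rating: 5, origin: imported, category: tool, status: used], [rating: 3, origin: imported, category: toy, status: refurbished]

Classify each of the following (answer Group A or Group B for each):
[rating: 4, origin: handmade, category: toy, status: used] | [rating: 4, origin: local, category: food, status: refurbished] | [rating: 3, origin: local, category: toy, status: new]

Group B, Group A, Group B

Looking at the examples, the only property every 'Group A' case has and every 'Group B' case lacks is: category is food.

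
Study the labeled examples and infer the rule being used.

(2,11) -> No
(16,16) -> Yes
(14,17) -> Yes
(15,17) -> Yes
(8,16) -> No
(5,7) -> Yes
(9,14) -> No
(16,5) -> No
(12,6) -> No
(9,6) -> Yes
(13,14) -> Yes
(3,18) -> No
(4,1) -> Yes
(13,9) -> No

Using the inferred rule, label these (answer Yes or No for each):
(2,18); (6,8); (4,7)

One predicate separates the groups cleanly: |first − second| ≤ 3.

No, Yes, Yes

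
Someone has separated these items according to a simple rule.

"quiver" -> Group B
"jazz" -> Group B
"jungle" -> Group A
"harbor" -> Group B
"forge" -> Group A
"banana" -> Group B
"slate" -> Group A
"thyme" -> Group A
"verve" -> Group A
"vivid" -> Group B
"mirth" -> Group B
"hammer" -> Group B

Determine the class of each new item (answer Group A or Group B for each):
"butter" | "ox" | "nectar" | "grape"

Group B, Group B, Group B, Group A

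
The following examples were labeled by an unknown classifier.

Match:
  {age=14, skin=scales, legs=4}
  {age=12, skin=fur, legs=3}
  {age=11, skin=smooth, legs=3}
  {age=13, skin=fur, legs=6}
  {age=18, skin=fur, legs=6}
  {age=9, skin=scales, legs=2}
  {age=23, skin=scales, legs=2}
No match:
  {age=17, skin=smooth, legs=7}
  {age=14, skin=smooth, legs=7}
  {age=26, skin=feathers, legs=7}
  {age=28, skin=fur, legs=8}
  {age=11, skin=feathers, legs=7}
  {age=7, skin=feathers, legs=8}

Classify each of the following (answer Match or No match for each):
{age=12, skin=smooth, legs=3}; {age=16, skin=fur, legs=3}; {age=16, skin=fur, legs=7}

Match, Match, No match

The distinguishing property — legs ≤ 6 — holds for all the 'Match' cases and none of the 'No match' cases.
{age=12, skin=smooth, legs=3}: legs = 3 — passes, so Match. {age=16, skin=fur, legs=3}: legs = 3 — passes, so Match. {age=16, skin=fur, legs=7}: legs = 7 — does not pass, so No match.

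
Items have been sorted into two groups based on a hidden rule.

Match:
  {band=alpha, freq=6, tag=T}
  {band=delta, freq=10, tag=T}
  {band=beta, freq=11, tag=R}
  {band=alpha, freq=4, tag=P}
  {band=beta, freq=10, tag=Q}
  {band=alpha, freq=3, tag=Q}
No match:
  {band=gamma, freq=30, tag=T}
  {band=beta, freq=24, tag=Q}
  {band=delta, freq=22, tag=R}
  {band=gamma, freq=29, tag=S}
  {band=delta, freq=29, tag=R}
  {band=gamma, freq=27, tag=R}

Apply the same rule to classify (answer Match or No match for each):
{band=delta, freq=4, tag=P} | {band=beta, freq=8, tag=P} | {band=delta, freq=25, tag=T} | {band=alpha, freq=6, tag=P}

Match, Match, No match, Match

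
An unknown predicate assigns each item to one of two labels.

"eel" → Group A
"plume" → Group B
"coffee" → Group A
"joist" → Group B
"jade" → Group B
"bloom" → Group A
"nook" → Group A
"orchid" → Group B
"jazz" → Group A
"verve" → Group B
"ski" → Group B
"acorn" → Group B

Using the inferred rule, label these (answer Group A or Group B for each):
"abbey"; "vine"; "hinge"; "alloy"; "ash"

One predicate separates the groups cleanly: has a double letter.

Group A, Group B, Group B, Group A, Group B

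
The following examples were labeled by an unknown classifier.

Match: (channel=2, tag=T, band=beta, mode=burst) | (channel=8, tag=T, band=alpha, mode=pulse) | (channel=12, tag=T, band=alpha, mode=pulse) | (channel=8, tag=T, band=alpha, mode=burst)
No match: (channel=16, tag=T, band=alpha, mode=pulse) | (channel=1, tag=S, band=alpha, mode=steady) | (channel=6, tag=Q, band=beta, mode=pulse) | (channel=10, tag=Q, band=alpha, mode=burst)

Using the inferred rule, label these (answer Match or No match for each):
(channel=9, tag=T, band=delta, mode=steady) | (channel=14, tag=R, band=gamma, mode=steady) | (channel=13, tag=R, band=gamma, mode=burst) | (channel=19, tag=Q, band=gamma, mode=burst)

'Match' ⟺ tag is T AND channel ≤ 12.
(channel=9, tag=T, band=delta, mode=steady) — tag is T, channel = 9, hence Match. (channel=14, tag=R, band=gamma, mode=steady) — tag is R, channel = 14, hence No match. (channel=13, tag=R, band=gamma, mode=burst) — tag is R, channel = 13, hence No match. (channel=19, tag=Q, band=gamma, mode=burst) — tag is Q, channel = 19, hence No match.

Match, No match, No match, No match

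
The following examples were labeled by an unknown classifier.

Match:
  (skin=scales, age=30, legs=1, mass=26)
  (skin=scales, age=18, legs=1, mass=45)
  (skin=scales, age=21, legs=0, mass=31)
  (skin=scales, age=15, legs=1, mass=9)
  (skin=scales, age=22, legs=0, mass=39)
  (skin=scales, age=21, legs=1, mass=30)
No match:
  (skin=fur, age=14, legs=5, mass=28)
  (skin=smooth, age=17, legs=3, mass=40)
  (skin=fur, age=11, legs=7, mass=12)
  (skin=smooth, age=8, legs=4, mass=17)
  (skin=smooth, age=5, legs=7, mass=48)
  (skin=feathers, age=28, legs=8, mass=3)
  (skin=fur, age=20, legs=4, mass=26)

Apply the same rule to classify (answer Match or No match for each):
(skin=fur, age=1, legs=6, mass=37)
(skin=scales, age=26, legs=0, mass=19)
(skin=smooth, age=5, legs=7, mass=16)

No match, Match, No match

The simplest hypothesis consistent with all the labels is: skin is scales.
No match: (skin=fur, age=1, legs=6, mass=37), since skin is fur. Match: (skin=scales, age=26, legs=0, mass=19), since skin is scales. No match: (skin=smooth, age=5, legs=7, mass=16), since skin is smooth.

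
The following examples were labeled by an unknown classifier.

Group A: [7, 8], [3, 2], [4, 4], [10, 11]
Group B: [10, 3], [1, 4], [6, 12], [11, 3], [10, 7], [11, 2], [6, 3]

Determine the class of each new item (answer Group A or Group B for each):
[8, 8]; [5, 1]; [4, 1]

Group A, Group B, Group B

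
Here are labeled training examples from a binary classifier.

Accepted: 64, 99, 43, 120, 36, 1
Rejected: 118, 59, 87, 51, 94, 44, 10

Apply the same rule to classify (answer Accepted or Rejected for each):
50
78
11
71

Accepted, Accepted, Rejected, Accepted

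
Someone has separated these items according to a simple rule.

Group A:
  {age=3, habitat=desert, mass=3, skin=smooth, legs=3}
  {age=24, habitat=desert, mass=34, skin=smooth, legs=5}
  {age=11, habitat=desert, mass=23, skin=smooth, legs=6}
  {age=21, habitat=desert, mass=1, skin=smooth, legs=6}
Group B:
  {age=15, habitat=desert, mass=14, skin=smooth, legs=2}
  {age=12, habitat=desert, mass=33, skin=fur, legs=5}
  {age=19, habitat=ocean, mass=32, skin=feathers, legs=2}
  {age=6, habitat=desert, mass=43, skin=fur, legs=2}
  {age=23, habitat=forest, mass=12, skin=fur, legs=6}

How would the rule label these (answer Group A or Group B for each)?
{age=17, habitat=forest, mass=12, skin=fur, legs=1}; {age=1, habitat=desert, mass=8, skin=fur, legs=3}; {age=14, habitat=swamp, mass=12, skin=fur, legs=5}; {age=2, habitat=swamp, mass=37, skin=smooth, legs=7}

Group B, Group B, Group B, Group A

Rule: skin is smooth AND legs ≥ 3. This holds for each 'Group A' example and fails for each 'Group B' one.
Group B: {age=17, habitat=forest, mass=12, skin=fur, legs=1}, since skin is fur, legs = 1. Group B: {age=1, habitat=desert, mass=8, skin=fur, legs=3}, since skin is fur, legs = 3. Group B: {age=14, habitat=swamp, mass=12, skin=fur, legs=5}, since skin is fur, legs = 5. Group A: {age=2, habitat=swamp, mass=37, skin=smooth, legs=7}, since skin is smooth, legs = 7.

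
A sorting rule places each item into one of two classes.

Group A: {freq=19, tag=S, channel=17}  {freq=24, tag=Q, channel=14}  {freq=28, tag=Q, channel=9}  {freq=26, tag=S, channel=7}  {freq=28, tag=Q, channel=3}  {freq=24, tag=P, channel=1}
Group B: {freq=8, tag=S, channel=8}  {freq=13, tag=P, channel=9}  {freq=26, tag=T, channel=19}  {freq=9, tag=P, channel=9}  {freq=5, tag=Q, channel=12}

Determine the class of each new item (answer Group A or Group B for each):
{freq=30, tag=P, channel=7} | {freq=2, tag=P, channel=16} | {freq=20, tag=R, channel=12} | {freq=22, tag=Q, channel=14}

Rule: channel ≤ 17 AND freq ≥ 19. This holds for each 'Group A' example and fails for each 'Group B' one.
{freq=30, tag=P, channel=7}: channel = 7, freq = 30, fits → Group A. {freq=2, tag=P, channel=16}: channel = 16, freq = 2, does not pass → Group B. {freq=20, tag=R, channel=12}: channel = 12, freq = 20, fits → Group A. {freq=22, tag=Q, channel=14}: channel = 14, freq = 22, fits → Group A.

Group A, Group B, Group A, Group A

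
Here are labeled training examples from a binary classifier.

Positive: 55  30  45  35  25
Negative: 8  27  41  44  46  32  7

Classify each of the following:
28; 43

Negative, Negative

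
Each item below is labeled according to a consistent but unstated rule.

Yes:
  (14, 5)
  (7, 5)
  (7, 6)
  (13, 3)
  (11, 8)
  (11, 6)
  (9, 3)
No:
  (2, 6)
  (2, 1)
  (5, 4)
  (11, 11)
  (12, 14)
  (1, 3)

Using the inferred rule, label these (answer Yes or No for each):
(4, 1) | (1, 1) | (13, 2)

The pattern is that an item is 'Yes' exactly when: first > second AND sum ≥ 12.
(4, 1) → 4 > 1, 4+1 = 5 → No.
(1, 1) → 1 = 1, 1+1 = 2 → No.
(13, 2) → 13 > 2, 13+2 = 15 → Yes.

No, No, Yes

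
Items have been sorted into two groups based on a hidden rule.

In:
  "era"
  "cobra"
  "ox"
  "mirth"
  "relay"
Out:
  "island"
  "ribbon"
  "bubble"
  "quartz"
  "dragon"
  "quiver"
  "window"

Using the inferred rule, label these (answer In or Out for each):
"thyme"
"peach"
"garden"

In, In, Out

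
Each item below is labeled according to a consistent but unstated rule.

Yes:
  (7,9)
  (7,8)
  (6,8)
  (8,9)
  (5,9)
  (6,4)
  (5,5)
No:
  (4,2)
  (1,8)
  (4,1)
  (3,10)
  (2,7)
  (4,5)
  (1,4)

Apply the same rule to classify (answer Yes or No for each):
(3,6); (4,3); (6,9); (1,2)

No, No, Yes, No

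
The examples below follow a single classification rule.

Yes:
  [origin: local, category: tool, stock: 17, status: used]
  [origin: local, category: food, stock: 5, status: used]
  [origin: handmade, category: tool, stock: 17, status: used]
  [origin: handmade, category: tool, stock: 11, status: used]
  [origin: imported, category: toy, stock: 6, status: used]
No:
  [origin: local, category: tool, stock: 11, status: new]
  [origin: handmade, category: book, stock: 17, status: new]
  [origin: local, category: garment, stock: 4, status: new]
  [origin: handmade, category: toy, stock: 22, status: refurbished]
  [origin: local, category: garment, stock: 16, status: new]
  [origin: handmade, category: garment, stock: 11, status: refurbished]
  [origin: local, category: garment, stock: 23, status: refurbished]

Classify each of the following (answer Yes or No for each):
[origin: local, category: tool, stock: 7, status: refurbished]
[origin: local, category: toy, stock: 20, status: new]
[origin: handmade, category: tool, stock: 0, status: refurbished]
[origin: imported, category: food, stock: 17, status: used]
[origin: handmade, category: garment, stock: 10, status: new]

The distinguishing property — status is used — holds for all the 'Yes' cases and none of the 'No' cases.
[origin: local, category: tool, stock: 7, status: refurbished] → status is refurbished → No. [origin: local, category: toy, stock: 20, status: new] → status is new → No. [origin: handmade, category: tool, stock: 0, status: refurbished] → status is refurbished → No. [origin: imported, category: food, stock: 17, status: used] → status is used → Yes. [origin: handmade, category: garment, stock: 10, status: new] → status is new → No.

No, No, No, Yes, No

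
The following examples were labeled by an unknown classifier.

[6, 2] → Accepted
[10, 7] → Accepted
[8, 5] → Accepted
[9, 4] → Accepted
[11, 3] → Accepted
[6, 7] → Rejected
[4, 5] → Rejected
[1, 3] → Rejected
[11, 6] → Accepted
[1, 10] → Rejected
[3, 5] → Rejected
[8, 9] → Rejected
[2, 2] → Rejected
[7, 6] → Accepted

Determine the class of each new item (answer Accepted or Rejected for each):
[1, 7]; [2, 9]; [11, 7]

'Accepted' ⟺ first > second.
[1, 7]: 1 < 7 — lacks this property, so Rejected. [2, 9]: 2 < 9 — lacks this property, so Rejected. [11, 7]: 11 > 7 — fits, so Accepted.

Rejected, Rejected, Accepted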